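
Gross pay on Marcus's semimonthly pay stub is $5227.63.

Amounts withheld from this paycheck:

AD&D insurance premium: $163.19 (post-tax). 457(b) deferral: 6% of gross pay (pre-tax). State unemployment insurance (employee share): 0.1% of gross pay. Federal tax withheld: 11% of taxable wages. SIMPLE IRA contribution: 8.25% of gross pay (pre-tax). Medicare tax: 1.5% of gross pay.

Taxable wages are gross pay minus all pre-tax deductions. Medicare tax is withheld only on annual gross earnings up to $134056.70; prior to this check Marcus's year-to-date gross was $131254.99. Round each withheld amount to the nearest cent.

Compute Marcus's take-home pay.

$3779.14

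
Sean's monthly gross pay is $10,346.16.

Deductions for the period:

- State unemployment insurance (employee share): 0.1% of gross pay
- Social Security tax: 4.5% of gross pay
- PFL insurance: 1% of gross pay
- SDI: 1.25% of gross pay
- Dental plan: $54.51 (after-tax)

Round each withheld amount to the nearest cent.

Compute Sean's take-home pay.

$9,582.93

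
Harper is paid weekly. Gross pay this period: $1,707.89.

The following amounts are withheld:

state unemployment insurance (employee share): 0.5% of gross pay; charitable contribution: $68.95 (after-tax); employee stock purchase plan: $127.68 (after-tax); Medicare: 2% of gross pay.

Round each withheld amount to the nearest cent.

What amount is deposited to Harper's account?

$1,468.56

State unemployment insurance (employee share): $1,707.89 × 0.005 = $8.54
Medicare: $1,707.89 × 0.02 = $34.16
Charitable contribution: $68.95
Employee stock purchase plan: $127.68
Total deductions = $8.54 + $34.16 + $68.95 + $127.68 = $239.33
Net pay = $1,707.89 − $239.33 = $1,468.56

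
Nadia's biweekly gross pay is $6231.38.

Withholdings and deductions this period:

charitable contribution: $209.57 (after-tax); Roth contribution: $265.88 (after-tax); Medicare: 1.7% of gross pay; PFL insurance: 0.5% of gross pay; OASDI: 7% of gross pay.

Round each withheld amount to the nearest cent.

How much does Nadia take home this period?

$5182.64

PFL insurance: $6231.38 × 0.005 = $31.16
OASDI: $6231.38 × 0.07 = $436.20
Medicare: $6231.38 × 0.017 = $105.93
Charitable contribution: $209.57
Roth contribution: $265.88
Total deductions = $31.16 + $436.20 + $105.93 + $209.57 + $265.88 = $1048.74
Net pay = $6231.38 − $1048.74 = $5182.64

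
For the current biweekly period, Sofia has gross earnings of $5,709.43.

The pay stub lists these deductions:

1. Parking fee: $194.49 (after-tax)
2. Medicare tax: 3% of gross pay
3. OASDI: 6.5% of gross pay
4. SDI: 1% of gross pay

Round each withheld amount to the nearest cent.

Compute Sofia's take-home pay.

$4,915.46

Medicare tax: $5,709.43 × 0.03 = $171.28
OASDI: $5,709.43 × 0.065 = $371.11
SDI: $5,709.43 × 0.01 = $57.09
Parking fee: $194.49
Total deductions = $171.28 + $371.11 + $57.09 + $194.49 = $793.97
Net pay = $5,709.43 − $793.97 = $4,915.46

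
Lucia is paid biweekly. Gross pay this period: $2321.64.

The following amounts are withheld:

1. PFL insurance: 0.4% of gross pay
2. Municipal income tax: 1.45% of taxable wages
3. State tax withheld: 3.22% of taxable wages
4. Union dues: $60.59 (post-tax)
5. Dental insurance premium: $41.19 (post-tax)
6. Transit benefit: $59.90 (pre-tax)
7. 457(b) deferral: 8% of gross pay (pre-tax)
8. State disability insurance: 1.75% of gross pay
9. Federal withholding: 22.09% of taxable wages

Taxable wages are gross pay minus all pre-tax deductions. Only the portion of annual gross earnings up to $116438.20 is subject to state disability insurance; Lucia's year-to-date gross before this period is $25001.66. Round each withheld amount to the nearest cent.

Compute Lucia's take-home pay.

$1368.77

Transit benefit: $59.90
457(b) deferral: $2321.64 × 0.08 = $185.73
Pre-tax total = $59.90 + $185.73 = $245.63
Taxable wages = $2321.64 − $245.63 = $2076.01
Federal withholding: $2076.01 × 0.2209 = $458.59
Municipal income tax: $2076.01 × 0.0145 = $30.10
State tax withheld: $2076.01 × 0.0322 = $66.85
PFL insurance: $2321.64 × 0.004 = $9.29
State disability insurance: cap not yet reached, full $2321.64 is subject → $2321.64 × 0.0175 = $40.63
Dental insurance premium: $41.19
Union dues: $60.59
Total deductions = $59.90 + $185.73 + $458.59 + $30.10 + $66.85 + $9.29 + $40.63 + $41.19 + $60.59 = $952.87
Net pay = $2321.64 − $952.87 = $1368.77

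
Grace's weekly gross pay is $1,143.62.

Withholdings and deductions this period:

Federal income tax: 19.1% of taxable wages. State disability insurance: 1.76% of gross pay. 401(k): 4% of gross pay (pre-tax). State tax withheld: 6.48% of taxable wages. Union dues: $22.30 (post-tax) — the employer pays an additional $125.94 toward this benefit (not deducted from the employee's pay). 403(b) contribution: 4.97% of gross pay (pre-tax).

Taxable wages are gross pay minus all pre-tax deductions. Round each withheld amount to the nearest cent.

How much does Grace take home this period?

$732.31

401(k): $1,143.62 × 0.04 = $45.74
403(b) contribution: $1,143.62 × 0.0497 = $56.84
Pre-tax total = $45.74 + $56.84 = $102.58
Taxable wages = $1,143.62 − $102.58 = $1,041.04
State tax withheld: $1,041.04 × 0.0648 = $67.46
Federal income tax: $1,041.04 × 0.191 = $198.84
State disability insurance: $1,143.62 × 0.0176 = $20.13
Union dues: $22.30
(Employer's $125.94 toward union dues is not withheld from the employee.)
Total deductions = $45.74 + $56.84 + $67.46 + $198.84 + $20.13 + $22.30 = $411.31
Net pay = $1,143.62 − $411.31 = $732.31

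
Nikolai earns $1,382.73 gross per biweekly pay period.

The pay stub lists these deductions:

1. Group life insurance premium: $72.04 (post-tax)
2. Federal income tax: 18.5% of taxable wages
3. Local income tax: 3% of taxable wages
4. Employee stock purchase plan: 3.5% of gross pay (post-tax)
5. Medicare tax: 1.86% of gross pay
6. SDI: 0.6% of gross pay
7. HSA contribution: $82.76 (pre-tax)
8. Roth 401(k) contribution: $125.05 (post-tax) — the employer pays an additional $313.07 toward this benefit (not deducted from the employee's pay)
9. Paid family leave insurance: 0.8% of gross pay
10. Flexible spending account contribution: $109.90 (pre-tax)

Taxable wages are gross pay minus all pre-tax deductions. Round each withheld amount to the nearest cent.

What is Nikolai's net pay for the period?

HSA contribution: $82.76
Flexible spending account contribution: $109.90
Pre-tax total = $82.76 + $109.90 = $192.66
Taxable wages = $1,382.73 − $192.66 = $1,190.07
Federal income tax: $1,190.07 × 0.185 = $220.16
Local income tax: $1,190.07 × 0.03 = $35.70
Medicare tax: $1,382.73 × 0.0186 = $25.72
SDI: $1,382.73 × 0.006 = $8.30
Paid family leave insurance: $1,382.73 × 0.008 = $11.06
Employee stock purchase plan: $1,382.73 × 0.035 = $48.40
Group life insurance premium: $72.04
Roth 401(k) contribution: $125.05
(Employer's $313.07 toward Roth 401(k) contribution is not withheld from the employee.)
Total deductions = $82.76 + $109.90 + $220.16 + $35.70 + $25.72 + $8.30 + $11.06 + $48.40 + $72.04 + $125.05 = $739.09
Net pay = $1,382.73 − $739.09 = $643.64

$643.64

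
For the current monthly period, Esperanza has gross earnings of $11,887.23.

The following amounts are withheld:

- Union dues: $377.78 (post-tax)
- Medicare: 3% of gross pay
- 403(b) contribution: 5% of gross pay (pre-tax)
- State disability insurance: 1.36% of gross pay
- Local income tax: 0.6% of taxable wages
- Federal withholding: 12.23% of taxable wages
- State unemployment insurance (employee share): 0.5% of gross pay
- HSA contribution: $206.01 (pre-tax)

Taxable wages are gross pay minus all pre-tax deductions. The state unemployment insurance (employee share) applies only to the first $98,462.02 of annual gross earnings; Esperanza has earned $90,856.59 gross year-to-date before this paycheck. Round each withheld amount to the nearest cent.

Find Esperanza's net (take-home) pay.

$8,730.32

403(b) contribution: $11,887.23 × 0.05 = $594.36
HSA contribution: $206.01
Pre-tax total = $594.36 + $206.01 = $800.37
Taxable wages = $11,887.23 − $800.37 = $11,086.86
Federal withholding: $11,086.86 × 0.1223 = $1,355.92
Local income tax: $11,086.86 × 0.006 = $66.52
State unemployment insurance (employee share): only $98,462.02 − $90,856.59 = $7,605.43 of this check is subject → $7,605.43 × 0.005 = $38.03
State disability insurance: $11,887.23 × 0.0136 = $161.67
Medicare: $11,887.23 × 0.03 = $356.62
Union dues: $377.78
Total deductions = $594.36 + $206.01 + $1,355.92 + $66.52 + $38.03 + $161.67 + $356.62 + $377.78 = $3,156.91
Net pay = $11,887.23 − $3,156.91 = $8,730.32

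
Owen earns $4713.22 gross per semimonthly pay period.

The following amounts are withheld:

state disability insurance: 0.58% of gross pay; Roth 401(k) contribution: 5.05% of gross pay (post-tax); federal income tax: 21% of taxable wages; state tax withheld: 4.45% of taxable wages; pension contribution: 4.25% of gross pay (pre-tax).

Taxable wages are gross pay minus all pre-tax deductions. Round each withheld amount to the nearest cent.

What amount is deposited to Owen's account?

$3099.02

Pension contribution: $4713.22 × 0.0425 = $200.31
Taxable wages = $4713.22 − $200.31 = $4512.91
State tax withheld: $4512.91 × 0.0445 = $200.82
Federal income tax: $4512.91 × 0.21 = $947.71
State disability insurance: $4713.22 × 0.0058 = $27.34
Roth 401(k) contribution: $4713.22 × 0.0505 = $238.02
Total deductions = $200.31 + $200.82 + $947.71 + $27.34 + $238.02 = $1614.20
Net pay = $4713.22 − $1614.20 = $3099.02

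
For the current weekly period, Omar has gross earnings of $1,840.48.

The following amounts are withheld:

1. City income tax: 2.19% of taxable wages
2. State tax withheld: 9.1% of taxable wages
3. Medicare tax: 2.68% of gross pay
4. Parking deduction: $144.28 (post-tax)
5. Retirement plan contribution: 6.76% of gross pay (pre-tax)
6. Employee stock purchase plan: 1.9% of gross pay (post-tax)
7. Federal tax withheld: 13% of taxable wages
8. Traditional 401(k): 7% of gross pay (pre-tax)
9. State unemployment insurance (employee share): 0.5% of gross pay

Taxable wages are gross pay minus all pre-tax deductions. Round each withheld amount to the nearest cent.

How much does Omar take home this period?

$963.92

Retirement plan contribution: $1,840.48 × 0.0676 = $124.42
Traditional 401(k): $1,840.48 × 0.07 = $128.83
Pre-tax total = $124.42 + $128.83 = $253.25
Taxable wages = $1,840.48 − $253.25 = $1,587.23
State tax withheld: $1,587.23 × 0.091 = $144.44
Federal tax withheld: $1,587.23 × 0.13 = $206.34
City income tax: $1,587.23 × 0.0219 = $34.76
State unemployment insurance (employee share): $1,840.48 × 0.005 = $9.20
Medicare tax: $1,840.48 × 0.0268 = $49.32
Parking deduction: $144.28
Employee stock purchase plan: $1,840.48 × 0.019 = $34.97
Total deductions = $124.42 + $128.83 + $144.44 + $206.34 + $34.76 + $9.20 + $49.32 + $144.28 + $34.97 = $876.56
Net pay = $1,840.48 − $876.56 = $963.92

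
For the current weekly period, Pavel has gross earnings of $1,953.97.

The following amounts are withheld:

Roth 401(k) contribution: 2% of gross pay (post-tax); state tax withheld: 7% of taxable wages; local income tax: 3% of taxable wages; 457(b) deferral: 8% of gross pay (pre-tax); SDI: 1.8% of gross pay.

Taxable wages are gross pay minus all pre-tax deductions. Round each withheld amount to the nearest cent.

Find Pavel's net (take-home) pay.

457(b) deferral: $1,953.97 × 0.08 = $156.32
Taxable wages = $1,953.97 − $156.32 = $1,797.65
Local income tax: $1,797.65 × 0.03 = $53.93
State tax withheld: $1,797.65 × 0.07 = $125.84
SDI: $1,953.97 × 0.018 = $35.17
Roth 401(k) contribution: $1,953.97 × 0.02 = $39.08
Total deductions = $156.32 + $53.93 + $125.84 + $35.17 + $39.08 = $410.34
Net pay = $1,953.97 − $410.34 = $1,543.63

$1,543.63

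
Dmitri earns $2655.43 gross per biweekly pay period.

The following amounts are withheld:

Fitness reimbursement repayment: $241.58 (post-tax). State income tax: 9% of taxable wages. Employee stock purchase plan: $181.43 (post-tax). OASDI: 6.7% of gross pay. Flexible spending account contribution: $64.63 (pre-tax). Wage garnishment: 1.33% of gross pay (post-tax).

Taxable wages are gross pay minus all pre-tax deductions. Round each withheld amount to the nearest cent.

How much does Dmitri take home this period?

Flexible spending account contribution: $64.63
Taxable wages = $2655.43 − $64.63 = $2590.80
State income tax: $2590.80 × 0.09 = $233.17
OASDI: $2655.43 × 0.067 = $177.91
Employee stock purchase plan: $181.43
Wage garnishment: $2655.43 × 0.0133 = $35.32
Fitness reimbursement repayment: $241.58
Total deductions = $64.63 + $233.17 + $177.91 + $181.43 + $35.32 + $241.58 = $934.04
Net pay = $2655.43 − $934.04 = $1721.39

$1721.39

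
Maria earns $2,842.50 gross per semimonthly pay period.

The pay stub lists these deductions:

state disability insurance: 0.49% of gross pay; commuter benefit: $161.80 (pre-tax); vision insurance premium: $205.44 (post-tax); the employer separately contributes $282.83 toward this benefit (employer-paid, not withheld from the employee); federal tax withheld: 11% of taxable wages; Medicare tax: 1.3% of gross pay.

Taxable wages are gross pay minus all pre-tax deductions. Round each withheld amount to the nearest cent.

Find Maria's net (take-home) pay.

Commuter benefit: $161.80
Taxable wages = $2,842.50 − $161.80 = $2,680.70
Federal tax withheld: $2,680.70 × 0.11 = $294.88
Medicare tax: $2,842.50 × 0.013 = $36.95
State disability insurance: $2,842.50 × 0.0049 = $13.93
Vision insurance premium: $205.44
(Employer's $282.83 toward vision insurance premium is not withheld from the employee.)
Total deductions = $161.80 + $294.88 + $36.95 + $13.93 + $205.44 = $713.00
Net pay = $2,842.50 − $713.00 = $2,129.50

$2,129.50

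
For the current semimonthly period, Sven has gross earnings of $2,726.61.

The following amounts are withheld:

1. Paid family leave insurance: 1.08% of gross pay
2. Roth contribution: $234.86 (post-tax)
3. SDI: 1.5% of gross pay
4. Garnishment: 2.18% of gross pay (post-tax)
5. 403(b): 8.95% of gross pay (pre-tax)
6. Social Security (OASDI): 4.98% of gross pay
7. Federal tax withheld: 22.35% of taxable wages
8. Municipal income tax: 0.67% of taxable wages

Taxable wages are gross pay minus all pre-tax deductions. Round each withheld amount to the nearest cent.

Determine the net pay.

$1,410.65

403(b): $2,726.61 × 0.0895 = $244.03
Taxable wages = $2,726.61 − $244.03 = $2,482.58
Municipal income tax: $2,482.58 × 0.0067 = $16.63
Federal tax withheld: $2,482.58 × 0.2235 = $554.86
Social Security (OASDI): $2,726.61 × 0.0498 = $135.79
Paid family leave insurance: $2,726.61 × 0.0108 = $29.45
SDI: $2,726.61 × 0.015 = $40.90
Garnishment: $2,726.61 × 0.0218 = $59.44
Roth contribution: $234.86
Total deductions = $244.03 + $16.63 + $554.86 + $135.79 + $29.45 + $40.90 + $59.44 + $234.86 = $1,315.96
Net pay = $2,726.61 − $1,315.96 = $1,410.65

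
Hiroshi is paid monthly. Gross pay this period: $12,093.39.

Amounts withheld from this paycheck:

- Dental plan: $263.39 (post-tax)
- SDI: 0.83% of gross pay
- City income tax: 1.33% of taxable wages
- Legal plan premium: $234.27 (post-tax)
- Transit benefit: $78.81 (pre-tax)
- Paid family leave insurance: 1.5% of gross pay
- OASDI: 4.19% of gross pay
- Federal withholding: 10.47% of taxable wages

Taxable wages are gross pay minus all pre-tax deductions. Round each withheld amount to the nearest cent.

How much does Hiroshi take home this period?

$9,310.71

Transit benefit: $78.81
Taxable wages = $12,093.39 − $78.81 = $12,014.58
Federal withholding: $12,014.58 × 0.1047 = $1,257.93
City income tax: $12,014.58 × 0.0133 = $159.79
OASDI: $12,093.39 × 0.0419 = $506.71
SDI: $12,093.39 × 0.0083 = $100.38
Paid family leave insurance: $12,093.39 × 0.015 = $181.40
Legal plan premium: $234.27
Dental plan: $263.39
Total deductions = $78.81 + $1,257.93 + $159.79 + $506.71 + $100.38 + $181.40 + $234.27 + $263.39 = $2,782.68
Net pay = $12,093.39 − $2,782.68 = $9,310.71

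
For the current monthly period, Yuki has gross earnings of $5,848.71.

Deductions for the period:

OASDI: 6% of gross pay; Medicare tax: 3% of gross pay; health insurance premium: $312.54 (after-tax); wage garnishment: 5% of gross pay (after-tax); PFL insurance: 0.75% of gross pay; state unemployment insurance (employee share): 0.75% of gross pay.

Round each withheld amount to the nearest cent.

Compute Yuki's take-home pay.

$4,629.61

Medicare tax: $5,848.71 × 0.03 = $175.46
PFL insurance: $5,848.71 × 0.0075 = $43.87
State unemployment insurance (employee share): $5,848.71 × 0.0075 = $43.87
OASDI: $5,848.71 × 0.06 = $350.92
Health insurance premium: $312.54
Wage garnishment: $5,848.71 × 0.05 = $292.44
Total deductions = $175.46 + $43.87 + $43.87 + $350.92 + $312.54 + $292.44 = $1,219.10
Net pay = $5,848.71 − $1,219.10 = $4,629.61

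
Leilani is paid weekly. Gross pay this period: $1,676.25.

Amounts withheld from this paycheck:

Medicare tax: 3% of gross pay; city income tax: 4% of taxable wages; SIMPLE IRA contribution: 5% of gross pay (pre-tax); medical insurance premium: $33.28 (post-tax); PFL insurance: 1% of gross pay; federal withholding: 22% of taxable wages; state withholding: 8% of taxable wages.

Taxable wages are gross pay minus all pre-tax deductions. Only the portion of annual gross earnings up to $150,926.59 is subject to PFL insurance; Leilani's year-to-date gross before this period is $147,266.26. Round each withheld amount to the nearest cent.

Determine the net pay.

$950.67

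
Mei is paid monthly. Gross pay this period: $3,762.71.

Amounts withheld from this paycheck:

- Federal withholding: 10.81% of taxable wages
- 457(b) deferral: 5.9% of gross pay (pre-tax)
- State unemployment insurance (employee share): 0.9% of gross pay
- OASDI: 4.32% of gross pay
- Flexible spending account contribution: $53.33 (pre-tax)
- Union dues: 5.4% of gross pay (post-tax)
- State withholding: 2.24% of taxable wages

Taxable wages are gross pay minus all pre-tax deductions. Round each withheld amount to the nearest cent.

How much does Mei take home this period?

$2,632.67

Flexible spending account contribution: $53.33
457(b) deferral: $3,762.71 × 0.059 = $222.00
Pre-tax total = $53.33 + $222.00 = $275.33
Taxable wages = $3,762.71 − $275.33 = $3,487.38
Federal withholding: $3,487.38 × 0.1081 = $376.99
State withholding: $3,487.38 × 0.0224 = $78.12
State unemployment insurance (employee share): $3,762.71 × 0.009 = $33.86
OASDI: $3,762.71 × 0.0432 = $162.55
Union dues: $3,762.71 × 0.054 = $203.19
Total deductions = $53.33 + $222.00 + $376.99 + $78.12 + $33.86 + $162.55 + $203.19 = $1,130.04
Net pay = $3,762.71 − $1,130.04 = $2,632.67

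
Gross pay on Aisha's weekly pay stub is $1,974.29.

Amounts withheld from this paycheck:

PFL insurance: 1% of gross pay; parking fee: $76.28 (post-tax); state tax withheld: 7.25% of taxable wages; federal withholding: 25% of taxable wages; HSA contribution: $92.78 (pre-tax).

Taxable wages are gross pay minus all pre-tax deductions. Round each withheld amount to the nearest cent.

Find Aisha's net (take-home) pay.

HSA contribution: $92.78
Taxable wages = $1,974.29 − $92.78 = $1,881.51
Federal withholding: $1,881.51 × 0.25 = $470.38
State tax withheld: $1,881.51 × 0.0725 = $136.41
PFL insurance: $1,974.29 × 0.01 = $19.74
Parking fee: $76.28
Total deductions = $92.78 + $470.38 + $136.41 + $19.74 + $76.28 = $795.59
Net pay = $1,974.29 − $795.59 = $1,178.70

$1,178.70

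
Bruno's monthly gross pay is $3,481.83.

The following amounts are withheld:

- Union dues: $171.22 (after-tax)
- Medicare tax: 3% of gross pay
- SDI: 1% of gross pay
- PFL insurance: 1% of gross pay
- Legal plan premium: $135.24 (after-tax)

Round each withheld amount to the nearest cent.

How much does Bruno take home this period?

$3,001.28

PFL insurance: $3,481.83 × 0.01 = $34.82
SDI: $3,481.83 × 0.01 = $34.82
Medicare tax: $3,481.83 × 0.03 = $104.45
Legal plan premium: $135.24
Union dues: $171.22
Total deductions = $34.82 + $34.82 + $104.45 + $135.24 + $171.22 = $480.55
Net pay = $3,481.83 − $480.55 = $3,001.28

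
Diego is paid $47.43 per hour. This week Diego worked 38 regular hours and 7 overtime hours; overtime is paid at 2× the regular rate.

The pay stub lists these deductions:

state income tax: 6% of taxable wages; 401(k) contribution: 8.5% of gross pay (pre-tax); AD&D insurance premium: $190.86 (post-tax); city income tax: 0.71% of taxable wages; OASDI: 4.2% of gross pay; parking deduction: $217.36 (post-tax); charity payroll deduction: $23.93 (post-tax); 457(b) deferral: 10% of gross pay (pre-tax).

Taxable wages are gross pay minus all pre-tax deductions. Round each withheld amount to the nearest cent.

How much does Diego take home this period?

Regular pay: 38 × $47.43 = $1,802.34
Overtime pay: 7 × $47.43 × 2 = $664.02
Gross pay = $1,802.34 + $664.02 = $2,466.36
401(k) contribution: $2,466.36 × 0.085 = $209.64
457(b) deferral: $2,466.36 × 0.1 = $246.64
Pre-tax total = $209.64 + $246.64 = $456.28
Taxable wages = $2,466.36 − $456.28 = $2,010.08
State income tax: $2,010.08 × 0.06 = $120.60
City income tax: $2,010.08 × 0.0071 = $14.27
OASDI: $2,466.36 × 0.042 = $103.59
Charity payroll deduction: $23.93
AD&D insurance premium: $190.86
Parking deduction: $217.36
Total deductions = $209.64 + $246.64 + $120.60 + $14.27 + $103.59 + $23.93 + $190.86 + $217.36 = $1,126.89
Net pay = $2,466.36 − $1,126.89 = $1,339.47

$1,339.47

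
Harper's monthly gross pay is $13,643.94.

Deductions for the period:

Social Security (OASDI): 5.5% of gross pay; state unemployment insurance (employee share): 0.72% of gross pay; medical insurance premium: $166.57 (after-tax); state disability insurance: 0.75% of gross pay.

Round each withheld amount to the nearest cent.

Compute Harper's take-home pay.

$12,526.38

State disability insurance: $13,643.94 × 0.0075 = $102.33
Social Security (OASDI): $13,643.94 × 0.055 = $750.42
State unemployment insurance (employee share): $13,643.94 × 0.0072 = $98.24
Medical insurance premium: $166.57
Total deductions = $102.33 + $750.42 + $98.24 + $166.57 = $1,117.56
Net pay = $13,643.94 − $1,117.56 = $12,526.38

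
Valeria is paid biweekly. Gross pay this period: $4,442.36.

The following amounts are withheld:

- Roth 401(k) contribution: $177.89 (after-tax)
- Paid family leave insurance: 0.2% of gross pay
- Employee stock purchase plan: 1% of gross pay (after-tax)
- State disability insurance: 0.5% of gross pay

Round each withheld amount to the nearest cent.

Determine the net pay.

$4,188.96

Paid family leave insurance: $4,442.36 × 0.002 = $8.88
State disability insurance: $4,442.36 × 0.005 = $22.21
Roth 401(k) contribution: $177.89
Employee stock purchase plan: $4,442.36 × 0.01 = $44.42
Total deductions = $8.88 + $22.21 + $177.89 + $44.42 = $253.40
Net pay = $4,442.36 − $253.40 = $4,188.96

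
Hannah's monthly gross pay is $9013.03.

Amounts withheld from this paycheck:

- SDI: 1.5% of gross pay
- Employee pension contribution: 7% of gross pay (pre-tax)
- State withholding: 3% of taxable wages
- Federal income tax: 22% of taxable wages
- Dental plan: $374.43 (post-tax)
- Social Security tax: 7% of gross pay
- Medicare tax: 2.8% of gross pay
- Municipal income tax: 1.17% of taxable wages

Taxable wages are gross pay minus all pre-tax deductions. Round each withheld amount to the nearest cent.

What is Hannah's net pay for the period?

Employee pension contribution: $9013.03 × 0.07 = $630.91
Taxable wages = $9013.03 − $630.91 = $8382.12
Municipal income tax: $8382.12 × 0.0117 = $98.07
State withholding: $8382.12 × 0.03 = $251.46
Federal income tax: $8382.12 × 0.22 = $1844.07
Social Security tax: $9013.03 × 0.07 = $630.91
SDI: $9013.03 × 0.015 = $135.20
Medicare tax: $9013.03 × 0.028 = $252.36
Dental plan: $374.43
Total deductions = $630.91 + $98.07 + $251.46 + $1844.07 + $630.91 + $135.20 + $252.36 + $374.43 = $4217.41
Net pay = $9013.03 − $4217.41 = $4795.62

$4795.62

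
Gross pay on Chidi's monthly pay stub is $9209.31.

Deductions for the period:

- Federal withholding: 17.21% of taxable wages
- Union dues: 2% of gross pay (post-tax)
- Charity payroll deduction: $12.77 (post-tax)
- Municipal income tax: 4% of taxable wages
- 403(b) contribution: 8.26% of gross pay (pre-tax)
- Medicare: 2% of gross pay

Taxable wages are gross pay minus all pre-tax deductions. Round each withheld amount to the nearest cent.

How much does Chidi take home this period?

403(b) contribution: $9209.31 × 0.0826 = $760.69
Taxable wages = $9209.31 − $760.69 = $8448.62
Federal withholding: $8448.62 × 0.1721 = $1454.01
Municipal income tax: $8448.62 × 0.04 = $337.94
Medicare: $9209.31 × 0.02 = $184.19
Charity payroll deduction: $12.77
Union dues: $9209.31 × 0.02 = $184.19
Total deductions = $760.69 + $1454.01 + $337.94 + $184.19 + $12.77 + $184.19 = $2933.79
Net pay = $9209.31 − $2933.79 = $6275.52

$6275.52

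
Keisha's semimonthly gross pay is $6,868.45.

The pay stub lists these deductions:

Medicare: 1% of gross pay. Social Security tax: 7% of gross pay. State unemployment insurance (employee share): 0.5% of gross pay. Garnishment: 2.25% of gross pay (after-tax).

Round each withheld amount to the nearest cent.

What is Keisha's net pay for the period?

Social Security tax: $6,868.45 × 0.07 = $480.79
Medicare: $6,868.45 × 0.01 = $68.68
State unemployment insurance (employee share): $6,868.45 × 0.005 = $34.34
Garnishment: $6,868.45 × 0.0225 = $154.54
Total deductions = $480.79 + $68.68 + $34.34 + $154.54 = $738.35
Net pay = $6,868.45 − $738.35 = $6,130.10

$6,130.10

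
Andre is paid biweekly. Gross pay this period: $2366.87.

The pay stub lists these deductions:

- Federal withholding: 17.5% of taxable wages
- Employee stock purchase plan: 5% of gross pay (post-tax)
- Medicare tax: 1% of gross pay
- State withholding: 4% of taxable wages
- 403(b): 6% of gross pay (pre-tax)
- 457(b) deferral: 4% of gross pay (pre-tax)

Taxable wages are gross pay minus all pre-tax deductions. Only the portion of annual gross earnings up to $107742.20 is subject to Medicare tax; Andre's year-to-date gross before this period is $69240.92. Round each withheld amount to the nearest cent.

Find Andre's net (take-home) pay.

$1530.19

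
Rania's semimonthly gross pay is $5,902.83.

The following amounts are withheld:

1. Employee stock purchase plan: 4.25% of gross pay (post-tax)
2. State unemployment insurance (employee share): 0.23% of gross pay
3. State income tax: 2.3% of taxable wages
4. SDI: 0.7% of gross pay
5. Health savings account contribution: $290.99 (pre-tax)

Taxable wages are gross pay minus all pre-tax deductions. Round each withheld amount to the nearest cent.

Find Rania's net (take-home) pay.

Health savings account contribution: $290.99
Taxable wages = $5,902.83 − $290.99 = $5,611.84
State income tax: $5,611.84 × 0.023 = $129.07
State unemployment insurance (employee share): $5,902.83 × 0.0023 = $13.58
SDI: $5,902.83 × 0.007 = $41.32
Employee stock purchase plan: $5,902.83 × 0.0425 = $250.87
Total deductions = $290.99 + $129.07 + $13.58 + $41.32 + $250.87 = $725.83
Net pay = $5,902.83 − $725.83 = $5,177.00

$5,177.00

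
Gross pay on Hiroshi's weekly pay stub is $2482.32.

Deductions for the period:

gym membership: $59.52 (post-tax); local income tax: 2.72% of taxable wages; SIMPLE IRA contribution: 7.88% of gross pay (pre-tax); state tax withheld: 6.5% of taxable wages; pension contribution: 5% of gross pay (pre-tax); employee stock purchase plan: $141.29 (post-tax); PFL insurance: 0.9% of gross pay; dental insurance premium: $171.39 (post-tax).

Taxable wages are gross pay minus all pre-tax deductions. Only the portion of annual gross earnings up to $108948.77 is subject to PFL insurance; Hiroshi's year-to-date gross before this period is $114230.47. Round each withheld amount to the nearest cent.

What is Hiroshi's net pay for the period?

$1591.00

SIMPLE IRA contribution: $2482.32 × 0.0788 = $195.61
Pension contribution: $2482.32 × 0.05 = $124.12
Pre-tax total = $195.61 + $124.12 = $319.73
Taxable wages = $2482.32 − $319.73 = $2162.59
Local income tax: $2162.59 × 0.0272 = $58.82
State tax withheld: $2162.59 × 0.065 = $140.57
PFL insurance: annual cap $108948.77 already reached (YTD $114230.47), so $0.00
Dental insurance premium: $171.39
Gym membership: $59.52
Employee stock purchase plan: $141.29
Total deductions = $195.61 + $124.12 + $58.82 + $140.57 + $0.00 + $171.39 + $59.52 + $141.29 = $891.32
Net pay = $2482.32 − $891.32 = $1591.00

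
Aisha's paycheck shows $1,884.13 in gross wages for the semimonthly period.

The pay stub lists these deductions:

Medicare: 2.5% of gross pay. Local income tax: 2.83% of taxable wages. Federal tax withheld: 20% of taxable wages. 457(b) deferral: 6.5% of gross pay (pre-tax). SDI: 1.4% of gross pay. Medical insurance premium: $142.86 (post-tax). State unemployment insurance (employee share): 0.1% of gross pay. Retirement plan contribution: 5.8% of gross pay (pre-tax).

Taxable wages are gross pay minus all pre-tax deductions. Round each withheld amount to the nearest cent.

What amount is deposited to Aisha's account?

$1,056.92

Retirement plan contribution: $1,884.13 × 0.058 = $109.28
457(b) deferral: $1,884.13 × 0.065 = $122.47
Pre-tax total = $109.28 + $122.47 = $231.75
Taxable wages = $1,884.13 − $231.75 = $1,652.38
Local income tax: $1,652.38 × 0.0283 = $46.76
Federal tax withheld: $1,652.38 × 0.2 = $330.48
Medicare: $1,884.13 × 0.025 = $47.10
SDI: $1,884.13 × 0.014 = $26.38
State unemployment insurance (employee share): $1,884.13 × 0.001 = $1.88
Medical insurance premium: $142.86
Total deductions = $109.28 + $122.47 + $46.76 + $330.48 + $47.10 + $26.38 + $1.88 + $142.86 = $827.21
Net pay = $1,884.13 − $827.21 = $1,056.92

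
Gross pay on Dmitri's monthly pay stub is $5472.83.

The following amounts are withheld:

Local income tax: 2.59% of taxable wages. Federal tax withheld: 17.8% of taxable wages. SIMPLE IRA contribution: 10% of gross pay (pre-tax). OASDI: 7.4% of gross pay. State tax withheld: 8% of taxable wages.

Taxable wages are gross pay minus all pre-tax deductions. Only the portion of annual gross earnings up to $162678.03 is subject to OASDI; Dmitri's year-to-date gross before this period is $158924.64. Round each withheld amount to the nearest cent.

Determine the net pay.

$3249.44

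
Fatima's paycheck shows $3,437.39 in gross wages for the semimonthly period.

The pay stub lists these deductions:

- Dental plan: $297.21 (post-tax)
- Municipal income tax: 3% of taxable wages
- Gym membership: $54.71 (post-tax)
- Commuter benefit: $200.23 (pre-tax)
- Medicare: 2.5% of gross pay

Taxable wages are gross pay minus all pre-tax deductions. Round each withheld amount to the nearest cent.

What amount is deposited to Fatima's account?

Commuter benefit: $200.23
Taxable wages = $3,437.39 − $200.23 = $3,237.16
Municipal income tax: $3,237.16 × 0.03 = $97.11
Medicare: $3,437.39 × 0.025 = $85.93
Gym membership: $54.71
Dental plan: $297.21
Total deductions = $200.23 + $97.11 + $85.93 + $54.71 + $297.21 = $735.19
Net pay = $3,437.39 − $735.19 = $2,702.20

$2,702.20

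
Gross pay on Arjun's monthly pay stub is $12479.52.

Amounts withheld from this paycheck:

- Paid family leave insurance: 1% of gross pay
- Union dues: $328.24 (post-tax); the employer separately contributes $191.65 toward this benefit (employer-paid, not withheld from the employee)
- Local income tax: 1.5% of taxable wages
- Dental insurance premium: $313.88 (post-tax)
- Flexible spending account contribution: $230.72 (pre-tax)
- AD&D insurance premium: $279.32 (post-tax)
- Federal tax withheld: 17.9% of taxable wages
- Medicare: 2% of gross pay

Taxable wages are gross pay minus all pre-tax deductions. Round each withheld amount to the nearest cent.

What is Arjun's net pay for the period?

$8576.70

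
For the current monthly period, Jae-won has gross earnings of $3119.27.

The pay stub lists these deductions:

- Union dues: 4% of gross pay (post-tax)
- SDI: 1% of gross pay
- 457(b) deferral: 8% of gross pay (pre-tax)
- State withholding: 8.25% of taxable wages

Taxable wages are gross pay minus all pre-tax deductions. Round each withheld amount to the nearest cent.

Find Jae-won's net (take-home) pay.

$2477.02

457(b) deferral: $3119.27 × 0.08 = $249.54
Taxable wages = $3119.27 − $249.54 = $2869.73
State withholding: $2869.73 × 0.0825 = $236.75
SDI: $3119.27 × 0.01 = $31.19
Union dues: $3119.27 × 0.04 = $124.77
Total deductions = $249.54 + $236.75 + $31.19 + $124.77 = $642.25
Net pay = $3119.27 − $642.25 = $2477.02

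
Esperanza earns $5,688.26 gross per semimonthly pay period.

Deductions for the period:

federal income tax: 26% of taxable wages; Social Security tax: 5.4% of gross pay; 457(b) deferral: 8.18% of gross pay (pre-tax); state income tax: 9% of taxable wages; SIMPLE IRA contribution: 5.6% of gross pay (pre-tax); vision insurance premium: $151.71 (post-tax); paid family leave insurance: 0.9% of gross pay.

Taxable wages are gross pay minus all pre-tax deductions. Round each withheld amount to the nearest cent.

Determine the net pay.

$2,677.80

457(b) deferral: $5,688.26 × 0.0818 = $465.30
SIMPLE IRA contribution: $5,688.26 × 0.056 = $318.54
Pre-tax total = $465.30 + $318.54 = $783.84
Taxable wages = $5,688.26 − $783.84 = $4,904.42
Federal income tax: $4,904.42 × 0.26 = $1,275.15
State income tax: $4,904.42 × 0.09 = $441.40
Paid family leave insurance: $5,688.26 × 0.009 = $51.19
Social Security tax: $5,688.26 × 0.054 = $307.17
Vision insurance premium: $151.71
Total deductions = $465.30 + $318.54 + $1,275.15 + $441.40 + $51.19 + $307.17 + $151.71 = $3,010.46
Net pay = $5,688.26 − $3,010.46 = $2,677.80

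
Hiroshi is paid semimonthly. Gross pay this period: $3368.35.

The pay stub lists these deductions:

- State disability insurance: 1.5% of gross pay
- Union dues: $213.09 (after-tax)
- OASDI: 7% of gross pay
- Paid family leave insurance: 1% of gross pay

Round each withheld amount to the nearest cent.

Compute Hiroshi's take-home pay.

$2835.27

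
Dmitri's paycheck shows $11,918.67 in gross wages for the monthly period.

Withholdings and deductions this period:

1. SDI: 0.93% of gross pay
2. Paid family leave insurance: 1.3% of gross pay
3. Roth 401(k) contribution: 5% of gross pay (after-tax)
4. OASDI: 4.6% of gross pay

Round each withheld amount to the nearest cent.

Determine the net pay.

OASDI: $11,918.67 × 0.046 = $548.26
SDI: $11,918.67 × 0.0093 = $110.84
Paid family leave insurance: $11,918.67 × 0.013 = $154.94
Roth 401(k) contribution: $11,918.67 × 0.05 = $595.93
Total deductions = $548.26 + $110.84 + $154.94 + $595.93 = $1,409.97
Net pay = $11,918.67 − $1,409.97 = $10,508.70

$10,508.70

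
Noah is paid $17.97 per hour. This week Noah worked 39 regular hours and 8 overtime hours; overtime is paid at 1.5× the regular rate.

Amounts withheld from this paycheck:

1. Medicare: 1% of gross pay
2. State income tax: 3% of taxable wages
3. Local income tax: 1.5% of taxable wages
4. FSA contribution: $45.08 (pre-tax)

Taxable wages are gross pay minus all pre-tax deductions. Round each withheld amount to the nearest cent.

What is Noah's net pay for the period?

Regular pay: 39 × $17.97 = $700.83
Overtime pay: 8 × $17.97 × 1.5 = $215.64
Gross pay = $700.83 + $215.64 = $916.47
FSA contribution: $45.08
Taxable wages = $916.47 − $45.08 = $871.39
Local income tax: $871.39 × 0.015 = $13.07
State income tax: $871.39 × 0.03 = $26.14
Medicare: $916.47 × 0.01 = $9.16
Total deductions = $45.08 + $13.07 + $26.14 + $9.16 = $93.45
Net pay = $916.47 − $93.45 = $823.02

$823.02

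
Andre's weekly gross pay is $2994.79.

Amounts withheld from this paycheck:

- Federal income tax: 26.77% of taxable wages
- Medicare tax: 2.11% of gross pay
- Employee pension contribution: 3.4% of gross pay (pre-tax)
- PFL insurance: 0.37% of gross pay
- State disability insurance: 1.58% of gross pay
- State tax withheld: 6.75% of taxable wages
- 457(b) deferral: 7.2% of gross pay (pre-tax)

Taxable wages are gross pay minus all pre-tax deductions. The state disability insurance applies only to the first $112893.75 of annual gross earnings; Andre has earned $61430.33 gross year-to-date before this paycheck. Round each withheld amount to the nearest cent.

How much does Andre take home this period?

Employee pension contribution: $2994.79 × 0.034 = $101.82
457(b) deferral: $2994.79 × 0.072 = $215.62
Pre-tax total = $101.82 + $215.62 = $317.44
Taxable wages = $2994.79 − $317.44 = $2677.35
Federal income tax: $2677.35 × 0.2677 = $716.73
State tax withheld: $2677.35 × 0.0675 = $180.72
State disability insurance: cap not yet reached, full $2994.79 is subject → $2994.79 × 0.0158 = $47.32
Medicare tax: $2994.79 × 0.0211 = $63.19
PFL insurance: $2994.79 × 0.0037 = $11.08
Total deductions = $101.82 + $215.62 + $716.73 + $180.72 + $47.32 + $63.19 + $11.08 = $1336.48
Net pay = $2994.79 − $1336.48 = $1658.31

$1658.31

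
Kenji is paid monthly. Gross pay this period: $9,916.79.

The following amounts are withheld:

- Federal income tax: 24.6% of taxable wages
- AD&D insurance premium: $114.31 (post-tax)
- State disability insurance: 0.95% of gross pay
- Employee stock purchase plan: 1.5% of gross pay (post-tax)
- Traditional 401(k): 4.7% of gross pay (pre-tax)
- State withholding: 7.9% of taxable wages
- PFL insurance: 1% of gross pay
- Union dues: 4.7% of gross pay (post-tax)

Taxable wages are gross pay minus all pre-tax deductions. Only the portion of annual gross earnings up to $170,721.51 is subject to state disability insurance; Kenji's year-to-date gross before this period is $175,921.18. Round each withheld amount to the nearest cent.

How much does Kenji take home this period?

$5,550.90

Traditional 401(k): $9,916.79 × 0.047 = $466.09
Taxable wages = $9,916.79 − $466.09 = $9,450.70
State withholding: $9,450.70 × 0.079 = $746.61
Federal income tax: $9,450.70 × 0.246 = $2,324.87
State disability insurance: annual cap $170,721.51 already reached (YTD $175,921.18), so $0.00
PFL insurance: $9,916.79 × 0.01 = $99.17
Employee stock purchase plan: $9,916.79 × 0.015 = $148.75
Union dues: $9,916.79 × 0.047 = $466.09
AD&D insurance premium: $114.31
Total deductions = $466.09 + $746.61 + $2,324.87 + $0.00 + $99.17 + $148.75 + $466.09 + $114.31 = $4,365.89
Net pay = $9,916.79 − $4,365.89 = $5,550.90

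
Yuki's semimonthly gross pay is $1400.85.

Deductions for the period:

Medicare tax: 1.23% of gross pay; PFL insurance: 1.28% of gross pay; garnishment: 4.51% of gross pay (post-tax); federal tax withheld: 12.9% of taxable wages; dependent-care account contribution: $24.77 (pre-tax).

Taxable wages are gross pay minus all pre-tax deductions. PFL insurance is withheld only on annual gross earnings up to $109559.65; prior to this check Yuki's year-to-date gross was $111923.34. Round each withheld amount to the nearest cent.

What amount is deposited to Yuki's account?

$1118.16

Dependent-care account contribution: $24.77
Taxable wages = $1400.85 − $24.77 = $1376.08
Federal tax withheld: $1376.08 × 0.129 = $177.51
Medicare tax: $1400.85 × 0.0123 = $17.23
PFL insurance: annual cap $109559.65 already reached (YTD $111923.34), so $0.00
Garnishment: $1400.85 × 0.0451 = $63.18
Total deductions = $24.77 + $177.51 + $17.23 + $0.00 + $63.18 = $282.69
Net pay = $1400.85 − $282.69 = $1118.16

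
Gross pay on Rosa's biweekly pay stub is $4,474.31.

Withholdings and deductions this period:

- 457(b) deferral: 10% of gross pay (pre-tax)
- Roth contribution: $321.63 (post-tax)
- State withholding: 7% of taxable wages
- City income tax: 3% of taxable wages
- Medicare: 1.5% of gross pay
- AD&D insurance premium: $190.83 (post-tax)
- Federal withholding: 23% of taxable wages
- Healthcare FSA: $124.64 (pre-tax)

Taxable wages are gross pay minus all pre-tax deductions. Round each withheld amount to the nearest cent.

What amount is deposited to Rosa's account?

$2,034.92

Healthcare FSA: $124.64
457(b) deferral: $4,474.31 × 0.1 = $447.43
Pre-tax total = $124.64 + $447.43 = $572.07
Taxable wages = $4,474.31 − $572.07 = $3,902.24
Federal withholding: $3,902.24 × 0.23 = $897.52
State withholding: $3,902.24 × 0.07 = $273.16
City income tax: $3,902.24 × 0.03 = $117.07
Medicare: $4,474.31 × 0.015 = $67.11
Roth contribution: $321.63
AD&D insurance premium: $190.83
Total deductions = $124.64 + $447.43 + $897.52 + $273.16 + $117.07 + $67.11 + $321.63 + $190.83 = $2,439.39
Net pay = $4,474.31 − $2,439.39 = $2,034.92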